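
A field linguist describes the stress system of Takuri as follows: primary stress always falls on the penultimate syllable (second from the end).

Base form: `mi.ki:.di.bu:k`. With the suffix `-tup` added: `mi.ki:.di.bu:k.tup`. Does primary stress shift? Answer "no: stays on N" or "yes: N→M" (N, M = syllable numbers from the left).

Base `mi.ki:.di.bu:k` (4 syllables):
  The word has 4 syllables; the penultimate syllable (second from the end) is syllable 3 (di).
  → primary stress on syllable 3.
Suffixed `mi.ki:.di.bu:k.tup` (5 syllables):
  The word has 5 syllables; the penultimate syllable (second from the end) is syllable 4 (bu:k).
  → primary stress on syllable 4.

yes: 3→4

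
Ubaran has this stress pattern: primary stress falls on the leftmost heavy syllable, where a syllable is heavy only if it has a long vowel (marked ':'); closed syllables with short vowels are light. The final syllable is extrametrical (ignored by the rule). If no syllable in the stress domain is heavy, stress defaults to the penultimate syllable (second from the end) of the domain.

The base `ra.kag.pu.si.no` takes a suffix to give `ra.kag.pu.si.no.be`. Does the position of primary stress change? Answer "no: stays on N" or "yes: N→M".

Base `ra.kag.pu.si.no` (5 syllables):
  The final syllable (5, no) is extrametrical; the stress domain is syllables 1–4.
  Weights: 1 ra L, 2 kag L, 3 pu L, 4 si L.
  No heavy syllable in the domain; default to the penultimate syllable (second from the end) of the domain = syllable 3.
  → primary stress on syllable 3.
Suffixed `ra.kag.pu.si.no.be` (6 syllables):
  The final syllable (6, be) is extrametrical; the stress domain is syllables 1–5.
  Weights: 1 ra L, 2 kag L, 3 pu L, 4 si L, 5 no L.
  No heavy syllable in the domain; default to the penultimate syllable (second from the end) of the domain = syllable 4.
  → primary stress on syllable 4.

yes: 3→4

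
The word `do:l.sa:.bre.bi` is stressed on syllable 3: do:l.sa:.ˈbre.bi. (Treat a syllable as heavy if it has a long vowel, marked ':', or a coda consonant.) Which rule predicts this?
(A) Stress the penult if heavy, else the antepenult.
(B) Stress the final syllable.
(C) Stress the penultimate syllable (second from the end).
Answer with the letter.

C

Rule A → syllable 2 (observed: 3).
Rule B → syllable 4 (observed: 3).
Rule C → syllable 3 ✓.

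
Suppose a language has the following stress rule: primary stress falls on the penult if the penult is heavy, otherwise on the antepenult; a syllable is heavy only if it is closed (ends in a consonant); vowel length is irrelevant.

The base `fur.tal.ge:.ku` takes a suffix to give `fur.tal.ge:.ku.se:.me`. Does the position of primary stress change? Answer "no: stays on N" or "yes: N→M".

Base `fur.tal.ge:.ku` (4 syllables):
  Weights: 2 tal H, 3 ge: L, 4 ku L.
  The penult (syllable 3, ge:) is light, so stress falls on the antepenult (syllable 2, tal).
  → primary stress on syllable 2.
Suffixed `fur.tal.ge:.ku.se:.me` (6 syllables):
  Weights: 4 ku L, 5 se: L, 6 me L.
  The penult (syllable 5, se:) is light, so stress falls on the antepenult (syllable 4, ku).
  → primary stress on syllable 4.

yes: 2→4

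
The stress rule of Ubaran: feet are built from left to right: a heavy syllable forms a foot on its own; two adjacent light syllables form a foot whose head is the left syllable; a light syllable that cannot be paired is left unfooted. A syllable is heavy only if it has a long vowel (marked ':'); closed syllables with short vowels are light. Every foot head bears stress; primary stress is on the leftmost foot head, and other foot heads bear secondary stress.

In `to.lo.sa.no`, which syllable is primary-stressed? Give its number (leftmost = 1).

Weights: 1 to L, 2 lo L, 3 sa L, 4 no L.
Parse left to right (heavy = foot alone; LL = one foot; stranded L unfooted): (ˈto.lo) (ˈsa.no).
Foot heads: 1, 3.
Primary stress on the leftmost head = syllable 1.
Primary stress: syllable 1 → ˈto.lo.sa.no.

1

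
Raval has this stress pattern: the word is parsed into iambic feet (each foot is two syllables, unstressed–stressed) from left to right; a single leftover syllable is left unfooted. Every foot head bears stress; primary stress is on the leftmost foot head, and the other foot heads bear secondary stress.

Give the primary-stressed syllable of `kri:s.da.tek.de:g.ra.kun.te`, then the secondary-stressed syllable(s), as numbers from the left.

primary 2, secondary 4, 6

Parse left to right into iambic (σˈσ) feet: (kri:s.ˈda) (tek.ˈde:g) (ra.ˈkun) te. Syllable 7 is left unfooted.
Foot heads (stressed positions): 2, 4, 6.
End Rule Leftmost: primary stress on the leftmost head = syllable 2.
Secondary stress on 4, 6: kri:s.ˈda.tek.ˌde:g.ra.ˌkun.te.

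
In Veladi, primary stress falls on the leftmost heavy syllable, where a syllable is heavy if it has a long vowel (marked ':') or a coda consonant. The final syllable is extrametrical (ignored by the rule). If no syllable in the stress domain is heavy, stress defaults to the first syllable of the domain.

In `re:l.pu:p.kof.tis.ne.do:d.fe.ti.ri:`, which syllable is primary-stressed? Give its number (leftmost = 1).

1

The final syllable (9, ri:) is extrametrical; the stress domain is syllables 1–8.
Weights: 1 re:l H, 2 pu:p H, 3 kof H, 4 tis H, 5 ne L, 6 do:d H, 7 fe L, 8 ti L.
Heavy syllables in the domain: 1, 2, 3, 4, 6. The leftmost is syllable 1 (re:l).
Primary stress: syllable 1 → ˈre:l.pu:p.kof.tis.ne.do:d.fe.ti.ri:.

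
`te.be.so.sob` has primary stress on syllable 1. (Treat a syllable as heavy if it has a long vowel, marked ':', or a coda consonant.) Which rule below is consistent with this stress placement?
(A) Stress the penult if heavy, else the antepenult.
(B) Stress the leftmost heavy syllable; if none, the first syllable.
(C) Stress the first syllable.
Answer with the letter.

Rule A → syllable 2 (observed: 1).
Rule B → syllable 4 (observed: 1).
Rule C → syllable 1 ✓.

C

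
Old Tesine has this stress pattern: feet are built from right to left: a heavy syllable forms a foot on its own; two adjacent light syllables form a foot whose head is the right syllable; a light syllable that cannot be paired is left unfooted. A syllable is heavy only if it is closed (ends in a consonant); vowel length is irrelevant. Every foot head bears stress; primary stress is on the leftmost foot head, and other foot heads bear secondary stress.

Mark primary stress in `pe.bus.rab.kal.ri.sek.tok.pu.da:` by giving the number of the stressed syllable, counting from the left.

Weights: 1 pe L, 2 bus H, 3 rab H, 4 kal H, 5 ri L, 6 sek H, 7 tok H, 8 pu L, 9 da: L.
Parse right to left (heavy = foot alone; LL = one foot; stranded L unfooted): pe (ˈbus) (ˈrab) (ˈkal) ri (ˈsek) (ˈtok) (pu.ˈda:).
Foot heads: 2, 3, 4, 6, 7, 9.
Primary stress on the leftmost head = syllable 2.
Primary stress: syllable 2 → pe.ˈbus.rab.kal.ri.sek.tok.pu.da:.

2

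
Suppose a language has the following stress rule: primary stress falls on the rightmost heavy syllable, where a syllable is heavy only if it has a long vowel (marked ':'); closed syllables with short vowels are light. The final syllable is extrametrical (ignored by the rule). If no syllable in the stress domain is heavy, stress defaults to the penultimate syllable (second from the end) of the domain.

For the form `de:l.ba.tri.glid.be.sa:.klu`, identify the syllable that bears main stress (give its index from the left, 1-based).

6

The final syllable (7, klu) is extrametrical; the stress domain is syllables 1–6.
Weights: 1 de:l H, 2 ba L, 3 tri L, 4 glid L, 5 be L, 6 sa: H.
Heavy syllables in the domain: 1, 6. The rightmost is syllable 6 (sa:).
Primary stress: syllable 6 → de:l.ba.tri.glid.be.ˈsa:.klu.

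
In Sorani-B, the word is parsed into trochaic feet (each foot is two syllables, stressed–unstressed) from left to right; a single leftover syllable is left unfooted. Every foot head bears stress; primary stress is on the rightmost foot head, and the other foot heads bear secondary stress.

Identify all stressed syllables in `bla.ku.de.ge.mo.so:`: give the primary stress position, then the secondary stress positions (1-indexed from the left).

primary 5, secondary 1, 3

Parse left to right into trochaic (ˈσσ) feet: (ˈbla.ku) (ˈde.ge) (ˈmo.so:).
Foot heads (stressed positions): 1, 3, 5.
End Rule Rightmost: primary stress on the rightmost head = syllable 5.
Secondary stress on 1, 3: ˌbla.ku.ˌde.ge.ˈmo.so:.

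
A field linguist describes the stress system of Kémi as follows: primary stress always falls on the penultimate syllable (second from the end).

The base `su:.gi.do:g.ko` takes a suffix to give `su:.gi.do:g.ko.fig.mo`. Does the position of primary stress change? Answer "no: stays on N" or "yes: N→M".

yes: 3→5

Base `su:.gi.do:g.ko` (4 syllables):
  The word has 4 syllables; the penultimate syllable (second from the end) is syllable 3 (do:g).
  → primary stress on syllable 3.
Suffixed `su:.gi.do:g.ko.fig.mo` (6 syllables):
  The word has 6 syllables; the penultimate syllable (second from the end) is syllable 5 (fig).
  → primary stress on syllable 5.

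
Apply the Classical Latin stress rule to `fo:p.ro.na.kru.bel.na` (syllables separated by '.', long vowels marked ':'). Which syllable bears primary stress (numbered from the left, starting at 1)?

Classical Latin: stress the penult if heavy (long vowel or closed), else the antepenult.
Weights: 4 kru L, 5 bel H, 6 na L.
The penult (syllable 5, bel) is heavy, so it takes stress.
Stress on syllable 5: fo:p.ro.na.kru.ˈbel.na.

5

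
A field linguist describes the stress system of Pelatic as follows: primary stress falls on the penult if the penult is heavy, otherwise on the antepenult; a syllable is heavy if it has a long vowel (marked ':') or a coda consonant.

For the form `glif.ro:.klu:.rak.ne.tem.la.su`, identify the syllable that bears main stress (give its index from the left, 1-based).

Weights: 6 tem H, 7 la L, 8 su L.
The penult (syllable 7, la) is light, so stress falls on the antepenult (syllable 6, tem).
Primary stress: syllable 6 → glif.ro:.klu:.rak.ne.ˈtem.la.su.

6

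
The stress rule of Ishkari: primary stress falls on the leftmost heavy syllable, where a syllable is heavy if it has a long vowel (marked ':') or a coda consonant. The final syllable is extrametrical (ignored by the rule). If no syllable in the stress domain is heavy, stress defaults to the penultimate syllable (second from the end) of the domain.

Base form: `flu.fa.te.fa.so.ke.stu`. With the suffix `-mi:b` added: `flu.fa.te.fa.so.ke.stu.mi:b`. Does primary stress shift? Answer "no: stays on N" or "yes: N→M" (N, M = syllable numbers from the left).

yes: 5→6

Base `flu.fa.te.fa.so.ke.stu` (7 syllables):
  The final syllable (7, stu) is extrametrical; the stress domain is syllables 1–6.
  Weights: 1 flu L, 2 fa L, 3 te L, 4 fa L, 5 so L, 6 ke L.
  No heavy syllable in the domain; default to the penultimate syllable (second from the end) of the domain = syllable 5.
  → primary stress on syllable 5.
Suffixed `flu.fa.te.fa.so.ke.stu.mi:b` (8 syllables):
  The final syllable (8, mi:b) is extrametrical; the stress domain is syllables 1–7.
  Weights: 1 flu L, 2 fa L, 3 te L, 4 fa L, 5 so L, 6 ke L, 7 stu L.
  No heavy syllable in the domain; default to the penultimate syllable (second from the end) of the domain = syllable 6.
  → primary stress on syllable 6.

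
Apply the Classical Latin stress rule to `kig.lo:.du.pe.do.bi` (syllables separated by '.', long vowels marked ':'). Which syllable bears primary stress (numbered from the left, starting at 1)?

Classical Latin: stress the penult if heavy (long vowel or closed), else the antepenult.
Weights: 4 pe L, 5 do L, 6 bi L.
The penult (syllable 5, do) is light, so stress falls on the antepenult (syllable 4, pe).
Stress on syllable 4: kig.lo:.du.ˈpe.do.bi.

4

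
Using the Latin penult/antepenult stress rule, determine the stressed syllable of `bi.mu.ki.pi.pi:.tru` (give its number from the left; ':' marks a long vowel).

5

Classical Latin: stress the penult if heavy (long vowel or closed), else the antepenult.
Weights: 4 pi L, 5 pi: H, 6 tru L.
The penult (syllable 5, pi:) is heavy, so it takes stress.
Stress on syllable 5: bi.mu.ki.pi.ˈpi:.tru.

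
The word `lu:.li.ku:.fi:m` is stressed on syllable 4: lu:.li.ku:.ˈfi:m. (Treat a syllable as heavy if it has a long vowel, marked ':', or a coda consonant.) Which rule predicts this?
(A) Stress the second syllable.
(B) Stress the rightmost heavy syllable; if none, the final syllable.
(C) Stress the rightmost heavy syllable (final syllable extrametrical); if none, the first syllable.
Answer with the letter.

B

Rule A → syllable 2 (observed: 4).
Rule B → syllable 4 ✓.
Rule C → syllable 3 (observed: 4).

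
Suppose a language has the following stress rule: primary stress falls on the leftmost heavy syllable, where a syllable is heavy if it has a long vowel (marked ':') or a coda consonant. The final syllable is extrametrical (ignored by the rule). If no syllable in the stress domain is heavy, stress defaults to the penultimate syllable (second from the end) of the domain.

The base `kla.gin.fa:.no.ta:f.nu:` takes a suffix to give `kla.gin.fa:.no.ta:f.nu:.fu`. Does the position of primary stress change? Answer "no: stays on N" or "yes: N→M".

no: stays on 2

Base `kla.gin.fa:.no.ta:f.nu:` (6 syllables):
  The final syllable (6, nu:) is extrametrical; the stress domain is syllables 1–5.
  Weights: 1 kla L, 2 gin H, 3 fa: H, 4 no L, 5 ta:f H.
  Heavy syllables in the domain: 2, 3, 5. The leftmost is syllable 2 (gin).
  → primary stress on syllable 2.
Suffixed `kla.gin.fa:.no.ta:f.nu:.fu` (7 syllables):
  The final syllable (7, fu) is extrametrical; the stress domain is syllables 1–6.
  Weights: 1 kla L, 2 gin H, 3 fa: H, 4 no L, 5 ta:f H, 6 nu: H.
  Heavy syllables in the domain: 2, 3, 5, 6. The leftmost is syllable 2 (gin).
  → primary stress on syllable 2.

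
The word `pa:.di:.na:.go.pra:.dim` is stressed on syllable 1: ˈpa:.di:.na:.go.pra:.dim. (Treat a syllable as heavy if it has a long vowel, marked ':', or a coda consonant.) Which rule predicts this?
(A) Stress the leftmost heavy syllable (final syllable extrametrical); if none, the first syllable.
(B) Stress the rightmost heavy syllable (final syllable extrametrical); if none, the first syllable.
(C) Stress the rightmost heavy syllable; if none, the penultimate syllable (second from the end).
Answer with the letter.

A

Rule A → syllable 1 ✓.
Rule B → syllable 5 (observed: 1).
Rule C → syllable 6 (observed: 1).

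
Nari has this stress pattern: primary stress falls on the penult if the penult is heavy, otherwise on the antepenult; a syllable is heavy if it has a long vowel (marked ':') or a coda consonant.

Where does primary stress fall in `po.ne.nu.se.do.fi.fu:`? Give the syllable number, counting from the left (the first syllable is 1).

Weights: 5 do L, 6 fi L, 7 fu: H.
The penult (syllable 6, fi) is light, so stress falls on the antepenult (syllable 5, do).
Primary stress: syllable 5 → po.ne.nu.se.ˈdo.fi.fu:.

5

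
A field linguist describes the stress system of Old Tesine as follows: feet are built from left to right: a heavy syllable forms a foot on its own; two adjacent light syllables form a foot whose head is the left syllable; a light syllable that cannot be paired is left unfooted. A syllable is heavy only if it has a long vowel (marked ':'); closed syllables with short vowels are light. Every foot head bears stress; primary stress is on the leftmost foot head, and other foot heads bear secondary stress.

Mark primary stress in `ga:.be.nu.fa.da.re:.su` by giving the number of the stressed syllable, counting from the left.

Weights: 1 ga: H, 2 be L, 3 nu L, 4 fa L, 5 da L, 6 re: H, 7 su L.
Parse left to right (heavy = foot alone; LL = one foot; stranded L unfooted): (ˈga:) (ˈbe.nu) (ˈfa.da) (ˈre:) su.
Foot heads: 1, 2, 4, 6.
Primary stress on the leftmost head = syllable 1.
Primary stress: syllable 1 → ˈga:.be.nu.fa.da.re:.su.

1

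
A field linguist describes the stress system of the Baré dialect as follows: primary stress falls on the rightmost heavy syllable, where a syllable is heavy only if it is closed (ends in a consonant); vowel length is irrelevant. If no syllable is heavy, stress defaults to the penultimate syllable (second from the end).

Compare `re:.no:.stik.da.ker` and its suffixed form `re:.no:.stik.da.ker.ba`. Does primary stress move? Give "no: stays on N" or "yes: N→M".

no: stays on 5

Base `re:.no:.stik.da.ker` (5 syllables):
  Weights: 1 re: L, 2 no: L, 3 stik H, 4 da L, 5 ker H.
  Heavy syllables in the domain: 3, 5. The rightmost is syllable 5 (ker).
  → primary stress on syllable 5.
Suffixed `re:.no:.stik.da.ker.ba` (6 syllables):
  Weights: 1 re: L, 2 no: L, 3 stik H, 4 da L, 5 ker H, 6 ba L.
  Heavy syllables in the domain: 3, 5. The rightmost is syllable 5 (ker).
  → primary stress on syllable 5.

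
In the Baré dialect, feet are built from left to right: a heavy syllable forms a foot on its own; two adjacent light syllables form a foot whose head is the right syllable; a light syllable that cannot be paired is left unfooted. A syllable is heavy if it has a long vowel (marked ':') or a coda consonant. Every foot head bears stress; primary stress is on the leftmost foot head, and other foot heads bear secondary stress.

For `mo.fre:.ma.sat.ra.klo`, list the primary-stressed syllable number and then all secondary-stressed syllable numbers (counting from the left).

Weights: 1 mo L, 2 fre: H, 3 ma L, 4 sat H, 5 ra L, 6 klo L.
Parse left to right (heavy = foot alone; LL = one foot; stranded L unfooted): mo (ˈfre:) ma (ˈsat) (ra.ˈklo).
Foot heads: 2, 4, 6.
Primary stress on the leftmost head = syllable 2.
Secondary stress on 4, 6: mo.ˈfre:.ma.ˌsat.ra.ˌklo.

primary 2, secondary 4, 6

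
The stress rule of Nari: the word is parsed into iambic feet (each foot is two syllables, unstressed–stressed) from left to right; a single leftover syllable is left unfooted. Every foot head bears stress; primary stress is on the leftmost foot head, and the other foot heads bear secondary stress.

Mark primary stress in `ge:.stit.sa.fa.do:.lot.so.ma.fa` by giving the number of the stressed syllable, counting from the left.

Parse left to right into iambic (σˈσ) feet: (ge:.ˈstit) (sa.ˈfa) (do:.ˈlot) (so.ˈma) fa. Syllable 9 is left unfooted.
Foot heads (stressed positions): 2, 4, 6, 8.
End Rule Leftmost: primary stress on the leftmost head = syllable 2.
Primary stress: syllable 2 → ge:.ˈstit.sa.fa.do:.lot.so.ma.fa.

2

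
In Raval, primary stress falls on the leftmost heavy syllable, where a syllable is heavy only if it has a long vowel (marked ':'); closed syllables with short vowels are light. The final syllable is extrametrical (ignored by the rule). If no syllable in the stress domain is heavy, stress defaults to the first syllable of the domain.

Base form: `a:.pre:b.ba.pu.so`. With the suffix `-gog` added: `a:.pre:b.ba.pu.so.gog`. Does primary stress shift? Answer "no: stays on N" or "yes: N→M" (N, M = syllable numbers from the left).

Base `a:.pre:b.ba.pu.so` (5 syllables):
  The final syllable (5, so) is extrametrical; the stress domain is syllables 1–4.
  Weights: 1 a: H, 2 pre:b H, 3 ba L, 4 pu L.
  Heavy syllables in the domain: 1, 2. The leftmost is syllable 1 (a:).
  → primary stress on syllable 1.
Suffixed `a:.pre:b.ba.pu.so.gog` (6 syllables):
  The final syllable (6, gog) is extrametrical; the stress domain is syllables 1–5.
  Weights: 1 a: H, 2 pre:b H, 3 ba L, 4 pu L, 5 so L.
  Heavy syllables in the domain: 1, 2. The leftmost is syllable 1 (a:).
  → primary stress on syllable 1.

no: stays on 1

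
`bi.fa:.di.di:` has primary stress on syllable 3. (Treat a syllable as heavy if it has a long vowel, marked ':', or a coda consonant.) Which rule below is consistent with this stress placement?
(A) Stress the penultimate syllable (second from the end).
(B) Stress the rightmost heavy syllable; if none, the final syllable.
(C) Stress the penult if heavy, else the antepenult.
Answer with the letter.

Rule A → syllable 3 ✓.
Rule B → syllable 4 (observed: 3).
Rule C → syllable 2 (observed: 3).

A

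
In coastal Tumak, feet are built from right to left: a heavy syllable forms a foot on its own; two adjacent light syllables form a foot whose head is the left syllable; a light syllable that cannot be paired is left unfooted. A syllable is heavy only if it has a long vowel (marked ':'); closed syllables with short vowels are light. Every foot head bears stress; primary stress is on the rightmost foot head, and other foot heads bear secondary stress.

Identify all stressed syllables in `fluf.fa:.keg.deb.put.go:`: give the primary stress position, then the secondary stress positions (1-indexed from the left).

primary 6, secondary 2, 4

Weights: 1 fluf L, 2 fa: H, 3 keg L, 4 deb L, 5 put L, 6 go: H.
Parse right to left (heavy = foot alone; LL = one foot; stranded L unfooted): fluf (ˈfa:) keg (ˈdeb.put) (ˈgo:).
Foot heads: 2, 4, 6.
Primary stress on the rightmost head = syllable 6.
Secondary stress on 2, 4: fluf.ˌfa:.keg.ˌdeb.put.ˈgo:.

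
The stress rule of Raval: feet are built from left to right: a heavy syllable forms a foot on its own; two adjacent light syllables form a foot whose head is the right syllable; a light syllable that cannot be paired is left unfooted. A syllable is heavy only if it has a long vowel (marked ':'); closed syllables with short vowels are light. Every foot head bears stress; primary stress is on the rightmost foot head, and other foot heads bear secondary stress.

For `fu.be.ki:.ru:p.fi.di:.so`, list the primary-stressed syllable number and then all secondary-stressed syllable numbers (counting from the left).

Weights: 1 fu L, 2 be L, 3 ki: H, 4 ru:p H, 5 fi L, 6 di: H, 7 so L.
Parse left to right (heavy = foot alone; LL = one foot; stranded L unfooted): (fu.ˈbe) (ˈki:) (ˈru:p) fi (ˈdi:) so.
Foot heads: 2, 3, 4, 6.
Primary stress on the rightmost head = syllable 6.
Secondary stress on 2, 3, 4: fu.ˌbe.ˌki:.ˌru:p.fi.ˈdi:.so.

primary 6, secondary 2, 3, 4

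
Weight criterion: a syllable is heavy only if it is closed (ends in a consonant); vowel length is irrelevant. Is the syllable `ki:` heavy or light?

light

`ki:`: long vowel, open (no coda). Open (no coda) → light.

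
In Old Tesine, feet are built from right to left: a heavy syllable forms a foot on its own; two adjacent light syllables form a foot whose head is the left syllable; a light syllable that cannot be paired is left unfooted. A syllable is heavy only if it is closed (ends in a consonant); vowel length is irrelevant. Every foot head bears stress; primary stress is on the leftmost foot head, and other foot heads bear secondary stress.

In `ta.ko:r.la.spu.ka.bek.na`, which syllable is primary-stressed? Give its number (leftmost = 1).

2

Weights: 1 ta L, 2 ko:r H, 3 la L, 4 spu L, 5 ka L, 6 bek H, 7 na L.
Parse right to left (heavy = foot alone; LL = one foot; stranded L unfooted): ta (ˈko:r) la (ˈspu.ka) (ˈbek) na.
Foot heads: 2, 4, 6.
Primary stress on the leftmost head = syllable 2.
Primary stress: syllable 2 → ta.ˈko:r.la.spu.ka.bek.na.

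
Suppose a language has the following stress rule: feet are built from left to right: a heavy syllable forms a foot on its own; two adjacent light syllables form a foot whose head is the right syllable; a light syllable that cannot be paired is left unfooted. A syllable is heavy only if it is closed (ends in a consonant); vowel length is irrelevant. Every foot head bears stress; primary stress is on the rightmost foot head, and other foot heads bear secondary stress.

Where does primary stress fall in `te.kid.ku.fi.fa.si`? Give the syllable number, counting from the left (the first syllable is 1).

Weights: 1 te L, 2 kid H, 3 ku L, 4 fi L, 5 fa L, 6 si L.
Parse left to right (heavy = foot alone; LL = one foot; stranded L unfooted): te (ˈkid) (ku.ˈfi) (fa.ˈsi).
Foot heads: 2, 4, 6.
Primary stress on the rightmost head = syllable 6.
Primary stress: syllable 6 → te.kid.ku.fi.fa.ˈsi.

6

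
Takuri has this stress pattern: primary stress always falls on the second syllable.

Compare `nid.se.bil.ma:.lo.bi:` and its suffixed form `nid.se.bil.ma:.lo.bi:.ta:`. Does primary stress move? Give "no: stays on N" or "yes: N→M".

Base `nid.se.bil.ma:.lo.bi:` (6 syllables):
  The word has 6 syllables; the second syllable is syllable 2 (se).
  → primary stress on syllable 2.
Suffixed `nid.se.bil.ma:.lo.bi:.ta:` (7 syllables):
  The word has 7 syllables; the second syllable is syllable 2 (se).
  → primary stress on syllable 2.

no: stays on 2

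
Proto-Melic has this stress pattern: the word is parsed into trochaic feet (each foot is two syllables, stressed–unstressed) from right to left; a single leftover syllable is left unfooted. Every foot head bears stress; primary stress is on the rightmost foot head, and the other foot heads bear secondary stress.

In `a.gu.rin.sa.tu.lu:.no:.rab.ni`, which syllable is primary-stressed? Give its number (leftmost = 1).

Parse right to left into trochaic (ˈσσ) feet: a (ˈgu.rin) (ˈsa.tu) (ˈlu:.no:) (ˈrab.ni). Syllable 1 is left unfooted.
Foot heads (stressed positions): 2, 4, 6, 8.
End Rule Rightmost: primary stress on the rightmost head = syllable 8.
Primary stress: syllable 8 → a.gu.rin.sa.tu.lu:.no:.ˈrab.ni.

8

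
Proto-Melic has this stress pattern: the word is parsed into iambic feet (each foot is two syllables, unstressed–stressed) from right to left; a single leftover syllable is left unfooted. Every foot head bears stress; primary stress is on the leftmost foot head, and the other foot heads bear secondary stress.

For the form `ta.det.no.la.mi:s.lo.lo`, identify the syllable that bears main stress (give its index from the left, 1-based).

3

Parse right to left into iambic (σˈσ) feet: ta (det.ˈno) (la.ˈmi:s) (lo.ˈlo). Syllable 1 is left unfooted.
Foot heads (stressed positions): 3, 5, 7.
End Rule Leftmost: primary stress on the leftmost head = syllable 3.
Primary stress: syllable 3 → ta.det.ˈno.la.mi:s.lo.lo.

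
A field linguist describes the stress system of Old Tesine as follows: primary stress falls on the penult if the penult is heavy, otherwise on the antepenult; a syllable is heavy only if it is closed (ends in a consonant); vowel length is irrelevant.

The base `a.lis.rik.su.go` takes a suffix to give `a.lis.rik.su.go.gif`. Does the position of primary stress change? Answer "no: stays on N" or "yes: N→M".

yes: 3→4

Base `a.lis.rik.su.go` (5 syllables):
  Weights: 3 rik H, 4 su L, 5 go L.
  The penult (syllable 4, su) is light, so stress falls on the antepenult (syllable 3, rik).
  → primary stress on syllable 3.
Suffixed `a.lis.rik.su.go.gif` (6 syllables):
  Weights: 4 su L, 5 go L, 6 gif H.
  The penult (syllable 5, go) is light, so stress falls on the antepenult (syllable 4, su).
  → primary stress on syllable 4.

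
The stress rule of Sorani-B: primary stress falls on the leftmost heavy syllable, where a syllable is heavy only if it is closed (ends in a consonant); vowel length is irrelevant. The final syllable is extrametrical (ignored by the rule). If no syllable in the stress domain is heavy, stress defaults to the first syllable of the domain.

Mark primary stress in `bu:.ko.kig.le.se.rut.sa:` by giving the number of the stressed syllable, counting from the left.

The final syllable (7, sa:) is extrametrical; the stress domain is syllables 1–6.
Weights: 1 bu: L, 2 ko L, 3 kig H, 4 le L, 5 se L, 6 rut H.
Heavy syllables in the domain: 3, 6. The leftmost is syllable 3 (kig).
Primary stress: syllable 3 → bu:.ko.ˈkig.le.se.rut.sa:.

3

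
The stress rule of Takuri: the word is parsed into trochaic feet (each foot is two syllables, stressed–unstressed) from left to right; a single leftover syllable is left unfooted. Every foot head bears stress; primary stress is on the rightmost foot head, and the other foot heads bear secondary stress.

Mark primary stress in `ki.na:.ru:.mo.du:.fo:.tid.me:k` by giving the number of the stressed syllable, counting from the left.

Parse left to right into trochaic (ˈσσ) feet: (ˈki.na:) (ˈru:.mo) (ˈdu:.fo:) (ˈtid.me:k).
Foot heads (stressed positions): 1, 3, 5, 7.
End Rule Rightmost: primary stress on the rightmost head = syllable 7.
Primary stress: syllable 7 → ki.na:.ru:.mo.du:.fo:.ˈtid.me:k.

7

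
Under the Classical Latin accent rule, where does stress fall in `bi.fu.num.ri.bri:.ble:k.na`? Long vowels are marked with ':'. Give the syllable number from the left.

6

Classical Latin: stress the penult if heavy (long vowel or closed), else the antepenult.
Weights: 5 bri: H, 6 ble:k H, 7 na L.
The penult (syllable 6, ble:k) is heavy, so it takes stress.
Stress on syllable 6: bi.fu.num.ri.bri:.ˈble:k.na.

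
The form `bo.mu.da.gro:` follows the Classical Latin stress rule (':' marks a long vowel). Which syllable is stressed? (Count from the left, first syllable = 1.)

2

Classical Latin: stress the penult if heavy (long vowel or closed), else the antepenult.
Weights: 2 mu L, 3 da L, 4 gro: H.
The penult (syllable 3, da) is light, so stress falls on the antepenult (syllable 2, mu).
Stress on syllable 2: bo.ˈmu.da.gro:.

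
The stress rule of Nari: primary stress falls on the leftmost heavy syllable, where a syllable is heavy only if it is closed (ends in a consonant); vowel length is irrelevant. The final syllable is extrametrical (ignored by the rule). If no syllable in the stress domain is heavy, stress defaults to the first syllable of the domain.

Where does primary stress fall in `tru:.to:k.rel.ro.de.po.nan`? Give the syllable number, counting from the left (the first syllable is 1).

The final syllable (7, nan) is extrametrical; the stress domain is syllables 1–6.
Weights: 1 tru: L, 2 to:k H, 3 rel H, 4 ro L, 5 de L, 6 po L.
Heavy syllables in the domain: 2, 3. The leftmost is syllable 2 (to:k).
Primary stress: syllable 2 → tru:.ˈto:k.rel.ro.de.po.nan.

2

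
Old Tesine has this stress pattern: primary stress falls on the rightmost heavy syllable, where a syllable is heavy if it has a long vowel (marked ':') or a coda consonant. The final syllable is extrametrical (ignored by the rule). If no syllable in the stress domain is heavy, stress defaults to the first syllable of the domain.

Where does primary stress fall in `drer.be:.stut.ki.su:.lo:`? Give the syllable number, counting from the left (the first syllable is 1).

5

The final syllable (6, lo:) is extrametrical; the stress domain is syllables 1–5.
Weights: 1 drer H, 2 be: H, 3 stut H, 4 ki L, 5 su: H.
Heavy syllables in the domain: 1, 2, 3, 5. The rightmost is syllable 5 (su:).
Primary stress: syllable 5 → drer.be:.stut.ki.ˈsu:.lo:.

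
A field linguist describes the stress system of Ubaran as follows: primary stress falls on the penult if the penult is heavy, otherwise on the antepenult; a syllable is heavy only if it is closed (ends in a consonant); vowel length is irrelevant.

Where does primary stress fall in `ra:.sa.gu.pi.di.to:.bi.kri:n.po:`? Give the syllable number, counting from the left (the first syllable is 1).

Weights: 7 bi L, 8 kri:n H, 9 po: L.
The penult (syllable 8, kri:n) is heavy, so it takes stress.
Primary stress: syllable 8 → ra:.sa.gu.pi.di.to:.bi.ˈkri:n.po:.

8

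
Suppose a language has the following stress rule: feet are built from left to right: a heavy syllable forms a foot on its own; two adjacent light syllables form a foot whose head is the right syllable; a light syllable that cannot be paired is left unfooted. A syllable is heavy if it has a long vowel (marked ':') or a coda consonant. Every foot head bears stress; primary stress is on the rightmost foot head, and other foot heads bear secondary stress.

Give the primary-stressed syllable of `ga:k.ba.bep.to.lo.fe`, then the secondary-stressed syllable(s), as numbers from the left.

primary 5, secondary 1, 3

Weights: 1 ga:k H, 2 ba L, 3 bep H, 4 to L, 5 lo L, 6 fe L.
Parse left to right (heavy = foot alone; LL = one foot; stranded L unfooted): (ˈga:k) ba (ˈbep) (to.ˈlo) fe.
Foot heads: 1, 3, 5.
Primary stress on the rightmost head = syllable 5.
Secondary stress on 1, 3: ˌga:k.ba.ˌbep.to.ˈlo.fe.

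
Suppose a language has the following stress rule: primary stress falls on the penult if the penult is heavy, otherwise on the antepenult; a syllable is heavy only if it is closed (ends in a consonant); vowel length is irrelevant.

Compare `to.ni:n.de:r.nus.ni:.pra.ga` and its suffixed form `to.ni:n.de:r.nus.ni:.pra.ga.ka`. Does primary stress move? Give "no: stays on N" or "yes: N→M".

Base `to.ni:n.de:r.nus.ni:.pra.ga` (7 syllables):
  Weights: 5 ni: L, 6 pra L, 7 ga L.
  The penult (syllable 6, pra) is light, so stress falls on the antepenult (syllable 5, ni:).
  → primary stress on syllable 5.
Suffixed `to.ni:n.de:r.nus.ni:.pra.ga.ka` (8 syllables):
  Weights: 6 pra L, 7 ga L, 8 ka L.
  The penult (syllable 7, ga) is light, so stress falls on the antepenult (syllable 6, pra).
  → primary stress on syllable 6.

yes: 5→6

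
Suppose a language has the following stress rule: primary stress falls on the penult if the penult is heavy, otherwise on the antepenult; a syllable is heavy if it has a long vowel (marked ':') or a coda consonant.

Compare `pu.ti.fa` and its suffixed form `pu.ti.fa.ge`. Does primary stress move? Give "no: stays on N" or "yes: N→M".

yes: 1→2

Base `pu.ti.fa` (3 syllables):
  Weights: 1 pu L, 2 ti L, 3 fa L.
  The penult (syllable 2, ti) is light, so stress falls on the antepenult (syllable 1, pu).
  → primary stress on syllable 1.
Suffixed `pu.ti.fa.ge` (4 syllables):
  Weights: 2 ti L, 3 fa L, 4 ge L.
  The penult (syllable 3, fa) is light, so stress falls on the antepenult (syllable 2, ti).
  → primary stress on syllable 2.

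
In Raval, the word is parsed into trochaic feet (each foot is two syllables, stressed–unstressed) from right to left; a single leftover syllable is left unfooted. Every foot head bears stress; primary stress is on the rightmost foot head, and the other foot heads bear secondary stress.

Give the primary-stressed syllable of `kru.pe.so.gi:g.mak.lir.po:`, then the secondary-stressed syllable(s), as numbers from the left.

Parse right to left into trochaic (ˈσσ) feet: kru (ˈpe.so) (ˈgi:g.mak) (ˈlir.po:). Syllable 1 is left unfooted.
Foot heads (stressed positions): 2, 4, 6.
End Rule Rightmost: primary stress on the rightmost head = syllable 6.
Secondary stress on 2, 4: kru.ˌpe.so.ˌgi:g.mak.ˈlir.po:.

primary 6, secondary 2, 4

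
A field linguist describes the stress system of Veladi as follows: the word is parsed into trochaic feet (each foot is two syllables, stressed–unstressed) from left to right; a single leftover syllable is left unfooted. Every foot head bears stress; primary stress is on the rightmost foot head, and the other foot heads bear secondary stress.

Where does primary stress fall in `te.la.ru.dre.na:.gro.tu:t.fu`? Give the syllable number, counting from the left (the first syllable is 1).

Parse left to right into trochaic (ˈσσ) feet: (ˈte.la) (ˈru.dre) (ˈna:.gro) (ˈtu:t.fu).
Foot heads (stressed positions): 1, 3, 5, 7.
End Rule Rightmost: primary stress on the rightmost head = syllable 7.
Primary stress: syllable 7 → te.la.ru.dre.na:.gro.ˈtu:t.fu.

7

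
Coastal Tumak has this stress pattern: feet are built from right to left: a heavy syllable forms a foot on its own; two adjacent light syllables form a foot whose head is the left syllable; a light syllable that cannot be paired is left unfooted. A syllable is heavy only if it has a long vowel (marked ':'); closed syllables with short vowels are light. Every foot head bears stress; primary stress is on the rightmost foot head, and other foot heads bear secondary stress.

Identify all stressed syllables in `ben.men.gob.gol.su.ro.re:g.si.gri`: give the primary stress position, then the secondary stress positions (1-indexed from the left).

Weights: 1 ben L, 2 men L, 3 gob L, 4 gol L, 5 su L, 6 ro L, 7 re:g H, 8 si L, 9 gri L.
Parse right to left (heavy = foot alone; LL = one foot; stranded L unfooted): (ˈben.men) (ˈgob.gol) (ˈsu.ro) (ˈre:g) (ˈsi.gri).
Foot heads: 1, 3, 5, 7, 8.
Primary stress on the rightmost head = syllable 8.
Secondary stress on 1, 3, 5, 7: ˌben.men.ˌgob.gol.ˌsu.ro.ˌre:g.ˈsi.gri.

primary 8, secondary 1, 3, 5, 7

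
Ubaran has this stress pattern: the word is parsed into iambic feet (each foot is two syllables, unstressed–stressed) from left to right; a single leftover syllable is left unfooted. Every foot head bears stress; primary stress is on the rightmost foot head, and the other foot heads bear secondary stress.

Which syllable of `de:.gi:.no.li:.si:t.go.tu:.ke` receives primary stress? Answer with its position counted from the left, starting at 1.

8

Parse left to right into iambic (σˈσ) feet: (de:.ˈgi:) (no.ˈli:) (si:t.ˈgo) (tu:.ˈke).
Foot heads (stressed positions): 2, 4, 6, 8.
End Rule Rightmost: primary stress on the rightmost head = syllable 8.
Primary stress: syllable 8 → de:.gi:.no.li:.si:t.go.tu:.ˈke.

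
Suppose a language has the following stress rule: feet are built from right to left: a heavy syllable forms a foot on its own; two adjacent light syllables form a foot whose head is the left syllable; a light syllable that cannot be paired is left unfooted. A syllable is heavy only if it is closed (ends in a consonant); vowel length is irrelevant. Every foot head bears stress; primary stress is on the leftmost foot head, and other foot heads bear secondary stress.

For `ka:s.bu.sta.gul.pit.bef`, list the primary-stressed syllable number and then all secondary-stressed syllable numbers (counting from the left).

primary 1, secondary 2, 4, 5, 6

Weights: 1 ka:s H, 2 bu L, 3 sta L, 4 gul H, 5 pit H, 6 bef H.
Parse right to left (heavy = foot alone; LL = one foot; stranded L unfooted): (ˈka:s) (ˈbu.sta) (ˈgul) (ˈpit) (ˈbef).
Foot heads: 1, 2, 4, 5, 6.
Primary stress on the leftmost head = syllable 1.
Secondary stress on 2, 4, 5, 6: ˈka:s.ˌbu.sta.ˌgul.ˌpit.ˌbef.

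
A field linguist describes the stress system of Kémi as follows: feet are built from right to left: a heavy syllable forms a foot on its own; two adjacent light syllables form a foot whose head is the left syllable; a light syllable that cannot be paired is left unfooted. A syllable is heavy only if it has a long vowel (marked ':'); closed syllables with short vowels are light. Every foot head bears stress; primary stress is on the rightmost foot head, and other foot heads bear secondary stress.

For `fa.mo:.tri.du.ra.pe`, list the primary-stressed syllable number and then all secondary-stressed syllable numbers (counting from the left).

primary 5, secondary 2, 3

Weights: 1 fa L, 2 mo: H, 3 tri L, 4 du L, 5 ra L, 6 pe L.
Parse right to left (heavy = foot alone; LL = one foot; stranded L unfooted): fa (ˈmo:) (ˈtri.du) (ˈra.pe).
Foot heads: 2, 3, 5.
Primary stress on the rightmost head = syllable 5.
Secondary stress on 2, 3: fa.ˌmo:.ˌtri.du.ˈra.pe.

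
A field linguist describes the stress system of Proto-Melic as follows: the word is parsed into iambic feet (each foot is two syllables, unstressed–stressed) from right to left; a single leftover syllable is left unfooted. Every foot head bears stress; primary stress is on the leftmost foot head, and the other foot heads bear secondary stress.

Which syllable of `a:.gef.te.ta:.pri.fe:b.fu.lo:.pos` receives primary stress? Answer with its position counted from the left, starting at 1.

Parse right to left into iambic (σˈσ) feet: a: (gef.ˈte) (ta:.ˈpri) (fe:b.ˈfu) (lo:.ˈpos). Syllable 1 is left unfooted.
Foot heads (stressed positions): 3, 5, 7, 9.
End Rule Leftmost: primary stress on the leftmost head = syllable 3.
Primary stress: syllable 3 → a:.gef.ˈte.ta:.pri.fe:b.fu.lo:.pos.

3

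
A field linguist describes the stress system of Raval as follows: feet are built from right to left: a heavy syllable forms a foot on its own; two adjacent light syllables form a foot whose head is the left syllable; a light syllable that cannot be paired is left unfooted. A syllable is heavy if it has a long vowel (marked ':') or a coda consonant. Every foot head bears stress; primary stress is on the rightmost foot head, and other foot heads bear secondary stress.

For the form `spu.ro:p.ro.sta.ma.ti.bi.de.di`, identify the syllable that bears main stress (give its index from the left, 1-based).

8

Weights: 1 spu L, 2 ro:p H, 3 ro L, 4 sta L, 5 ma L, 6 ti L, 7 bi L, 8 de L, 9 di L.
Parse right to left (heavy = foot alone; LL = one foot; stranded L unfooted): spu (ˈro:p) ro (ˈsta.ma) (ˈti.bi) (ˈde.di).
Foot heads: 2, 4, 6, 8.
Primary stress on the rightmost head = syllable 8.
Primary stress: syllable 8 → spu.ro:p.ro.sta.ma.ti.bi.ˈde.di.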